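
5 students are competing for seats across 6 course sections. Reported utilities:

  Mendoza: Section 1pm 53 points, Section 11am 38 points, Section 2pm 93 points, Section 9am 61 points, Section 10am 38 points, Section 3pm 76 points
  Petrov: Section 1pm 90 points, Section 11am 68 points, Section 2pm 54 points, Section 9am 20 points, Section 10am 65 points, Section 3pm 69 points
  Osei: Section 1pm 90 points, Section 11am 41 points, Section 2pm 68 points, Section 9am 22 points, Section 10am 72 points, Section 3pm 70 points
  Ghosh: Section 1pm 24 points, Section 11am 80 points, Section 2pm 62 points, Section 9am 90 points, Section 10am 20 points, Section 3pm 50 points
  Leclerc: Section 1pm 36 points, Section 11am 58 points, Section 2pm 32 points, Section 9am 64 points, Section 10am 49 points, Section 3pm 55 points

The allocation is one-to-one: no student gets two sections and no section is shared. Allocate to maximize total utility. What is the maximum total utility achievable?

This is a one-to-one assignment (maximum-weight bipartite matching).
Optimal: Mendoza→Section 2pm (93 points), Petrov→Section 1pm (90 points), Osei→Section 10am (72 points), Ghosh→Section 9am (90 points), Leclerc→Section 11am (58 points) — total 93+90+72+90+58 = 403 points.
Column-greedy (each section in turn goes to its best remaining student) gives 399 points, worse by 4.
Swapping Petrov↔Mendoza (Petrov→Section 2pm 54 points, Mendoza→Section 1pm 53 points) loses 76.
No other one-to-one assignment exceeds 403 points.

Max total: 403 points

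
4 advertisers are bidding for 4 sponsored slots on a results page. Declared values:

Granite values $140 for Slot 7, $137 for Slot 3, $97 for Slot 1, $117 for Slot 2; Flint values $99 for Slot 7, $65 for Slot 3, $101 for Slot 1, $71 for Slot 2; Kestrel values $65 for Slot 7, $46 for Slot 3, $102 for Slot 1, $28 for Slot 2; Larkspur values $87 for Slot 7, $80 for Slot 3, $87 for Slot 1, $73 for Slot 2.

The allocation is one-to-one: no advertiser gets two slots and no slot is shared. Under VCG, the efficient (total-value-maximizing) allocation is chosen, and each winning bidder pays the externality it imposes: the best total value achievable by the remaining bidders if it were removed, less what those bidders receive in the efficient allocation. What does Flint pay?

Flint pays $14.

Efficient allocation: Granite→Slot 3 ($137), Flint→Slot 7 ($99), Kestrel→Slot 1 ($102), Larkspur→Slot 2 ($73); total welfare W = $411.
Flint receives Slot 7 at value $99, so the others get W − 99 = $312.
Without Flint: best allocation of the remaining 3 bidders over all 4 slots is Granite→Slot 3 ($137), Kestrel→Slot 1 ($102), Larkspur→Slot 7 ($87), total $326.
VCG payment = (others' best without Flint) − (others' welfare with Flint) = 326 − 312 = $14.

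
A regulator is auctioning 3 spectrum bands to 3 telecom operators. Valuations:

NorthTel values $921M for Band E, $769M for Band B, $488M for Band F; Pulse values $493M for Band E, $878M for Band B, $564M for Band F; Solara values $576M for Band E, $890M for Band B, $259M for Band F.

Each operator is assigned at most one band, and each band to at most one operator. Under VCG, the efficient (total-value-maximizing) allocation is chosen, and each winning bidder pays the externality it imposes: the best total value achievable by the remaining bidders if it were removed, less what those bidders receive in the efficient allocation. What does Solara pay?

Solara pays $314M.

Efficient allocation: NorthTel→Band E ($921M), Pulse→Band F ($564M), Solara→Band B ($890M); total welfare W = $2375M.
Solara receives Band B at value $890M, so the others get W − 890 = $1485M.
Without Solara: best allocation of the remaining 2 bidders over all 3 bands is NorthTel→Band E ($921M), Pulse→Band B ($878M), total $1799M.
VCG payment = (others' best without Solara) − (others' welfare with Solara) = 1799 − 1485 = $314M.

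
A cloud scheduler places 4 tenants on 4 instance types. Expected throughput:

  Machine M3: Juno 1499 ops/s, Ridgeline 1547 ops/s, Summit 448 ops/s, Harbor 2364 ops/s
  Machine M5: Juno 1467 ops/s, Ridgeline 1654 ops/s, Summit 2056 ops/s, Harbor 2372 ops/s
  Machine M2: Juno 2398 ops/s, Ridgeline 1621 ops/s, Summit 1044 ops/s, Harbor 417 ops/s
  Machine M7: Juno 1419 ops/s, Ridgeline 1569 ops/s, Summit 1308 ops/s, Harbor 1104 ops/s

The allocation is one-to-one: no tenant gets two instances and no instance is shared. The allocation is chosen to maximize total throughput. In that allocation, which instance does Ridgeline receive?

Ridgeline receives Machine M7.

Treat this as an assignment problem: match each tenant to one instance.
Optimal: Juno→Machine M2 (2398 ops/s), Ridgeline→Machine M7 (1569 ops/s), Summit→Machine M5 (2056 ops/s), Harbor→Machine M3 (2364 ops/s) — total 2398+1569+2056+2364 = 8387 ops/s.
Max-entry greedy (repeatedly take the single best remaining cell) gives 6787 ops/s, worse by 1600.
Next-best assignment: Juno→Machine M2, Ridgeline→Machine M5, Summit→Machine M7, Harbor→Machine M3 = 7724 ops/s.
Swapping Juno↔Ridgeline (Juno→Machine M7 1419 ops/s, Ridgeline→Machine M2 1621 ops/s) loses 927.
Ridgeline's own top instance is Machine M5 (1654 ops/s), but forcing Ridgeline→Machine M5 and reassigning the rest optimally gives only 7724 ops/s — worse by 663.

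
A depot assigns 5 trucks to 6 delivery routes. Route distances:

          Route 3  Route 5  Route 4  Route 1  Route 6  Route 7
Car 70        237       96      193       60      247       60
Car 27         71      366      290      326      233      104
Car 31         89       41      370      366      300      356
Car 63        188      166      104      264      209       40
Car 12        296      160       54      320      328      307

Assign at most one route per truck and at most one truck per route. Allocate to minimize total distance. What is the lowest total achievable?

Min total: 266 km

Optimal: Car 70→Route 1 (60 km), Car 27→Route 3 (71 km), Car 31→Route 5 (41 km), Car 63→Route 7 (40 km), Car 12→Route 4 (54 km) — total 60+71+41+40+54 = 266 km.
Checked against all permutations: 266 km is optimal.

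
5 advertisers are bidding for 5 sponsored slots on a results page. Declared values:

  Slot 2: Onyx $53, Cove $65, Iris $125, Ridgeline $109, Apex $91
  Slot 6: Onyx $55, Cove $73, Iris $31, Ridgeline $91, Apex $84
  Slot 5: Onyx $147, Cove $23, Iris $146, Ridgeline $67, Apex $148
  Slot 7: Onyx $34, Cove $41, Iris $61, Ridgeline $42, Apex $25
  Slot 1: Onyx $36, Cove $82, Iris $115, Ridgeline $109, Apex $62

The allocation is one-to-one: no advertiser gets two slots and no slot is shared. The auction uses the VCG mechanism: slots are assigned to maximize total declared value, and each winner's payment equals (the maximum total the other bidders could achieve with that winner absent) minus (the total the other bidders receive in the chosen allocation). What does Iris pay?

Iris pays $41.

Efficient allocation: Onyx→Slot 5 ($147), Cove→Slot 7 ($41), Iris→Slot 2 ($125), Ridgeline→Slot 1 ($109), Apex→Slot 6 ($84); total welfare W = $506.
Iris receives Slot 2 at value $125, so the others get W − 125 = $381.
Without Iris: best allocation of the remaining 4 bidders over all 5 slots is Onyx→Slot 5 ($147), Cove→Slot 1 ($82), Ridgeline→Slot 2 ($109), Apex→Slot 6 ($84), total $422.
VCG payment = (others' best without Iris) − (others' welfare with Iris) = 422 − 381 = $41.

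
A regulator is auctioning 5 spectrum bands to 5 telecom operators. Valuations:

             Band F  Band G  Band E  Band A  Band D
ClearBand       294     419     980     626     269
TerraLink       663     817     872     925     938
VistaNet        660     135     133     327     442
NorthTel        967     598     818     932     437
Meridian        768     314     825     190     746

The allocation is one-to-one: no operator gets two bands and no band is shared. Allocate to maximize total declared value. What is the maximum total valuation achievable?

This is the linear assignment problem.
Optimal: ClearBand→Band E ($980M), TerraLink→Band G ($817M), VistaNet→Band F ($660M), NorthTel→Band A ($932M), Meridian→Band D ($746M) — total 980+817+660+932+746 = $4135M.
Row-greedy (each operator in turn takes its best remaining band) gives $3824M, worse by 311.
Next-best assignment: ClearBand→Band E, TerraLink→Band G, VistaNet→Band D, NorthTel→Band A, Meridian→Band F = $3939M.

Maximum total: $4135M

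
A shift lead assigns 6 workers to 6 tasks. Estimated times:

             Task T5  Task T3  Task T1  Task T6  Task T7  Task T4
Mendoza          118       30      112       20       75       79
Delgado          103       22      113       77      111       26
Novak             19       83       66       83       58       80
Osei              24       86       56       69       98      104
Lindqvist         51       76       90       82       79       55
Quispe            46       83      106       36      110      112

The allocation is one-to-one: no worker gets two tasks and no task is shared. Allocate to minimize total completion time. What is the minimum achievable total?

Minimum total: 246 min

Optimal: Mendoza→Task T3 (30 min), Delgado→Task T4 (26 min), Novak→Task T5 (19 min), Osei→Task T1 (56 min), Lindqvist→Task T7 (79 min), Quispe→Task T6 (36 min) — total 30+26+19+56+79+36 = 246 min.
Column-greedy (each task in turn goes to its cheapest remaining worker) gives 308 min, worse by 62.
Next-best assignment: Mendoza→Task T3, Delgado→Task T4, Novak→Task T7, Osei→Task T1, Lindqvist→Task T5, Quispe→Task T6 = 257 min.
Swapping Osei↔Novak (Osei→Task T5 24 min, Novak→Task T1 66 min) adds 15.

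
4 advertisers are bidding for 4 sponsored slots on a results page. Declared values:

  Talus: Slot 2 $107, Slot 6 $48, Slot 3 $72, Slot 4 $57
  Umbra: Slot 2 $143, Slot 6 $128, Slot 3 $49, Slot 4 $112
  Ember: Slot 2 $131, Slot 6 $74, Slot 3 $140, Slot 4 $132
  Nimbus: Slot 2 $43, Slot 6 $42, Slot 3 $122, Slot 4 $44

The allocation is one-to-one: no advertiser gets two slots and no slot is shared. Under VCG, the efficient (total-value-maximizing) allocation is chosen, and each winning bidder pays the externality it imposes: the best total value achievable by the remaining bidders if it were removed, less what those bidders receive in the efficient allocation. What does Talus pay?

Talus pays $15.

Efficient allocation: Talus→Slot 2 ($107), Umbra→Slot 6 ($128), Ember→Slot 4 ($132), Nimbus→Slot 3 ($122); total welfare W = $489.
Talus receives Slot 2 at value $107, so the others get W − 107 = $382.
Without Talus: best allocation of the remaining 3 bidders over all 4 slots is Umbra→Slot 2 ($143), Ember→Slot 4 ($132), Nimbus→Slot 3 ($122), total $397.
VCG payment = (others' best without Talus) − (others' welfare with Talus) = 397 − 382 = $15.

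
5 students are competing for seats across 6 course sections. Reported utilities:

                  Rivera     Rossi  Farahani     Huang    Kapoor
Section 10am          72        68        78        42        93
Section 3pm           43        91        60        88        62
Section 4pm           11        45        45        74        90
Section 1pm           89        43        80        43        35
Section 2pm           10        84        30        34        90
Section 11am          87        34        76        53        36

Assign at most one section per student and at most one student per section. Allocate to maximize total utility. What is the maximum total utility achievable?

Max total: 432 points

Optimal: Rivera→Section 11am (87 points), Rossi→Section 2pm (84 points), Farahani→Section 1pm (80 points), Huang→Section 3pm (88 points), Kapoor→Section 10am (93 points) — total 87+84+80+88+93 = 432 points.
Row-greedy (each student in turn takes its best remaining section) gives 422 points, worse by 10.
Every other assignment is strictly worse.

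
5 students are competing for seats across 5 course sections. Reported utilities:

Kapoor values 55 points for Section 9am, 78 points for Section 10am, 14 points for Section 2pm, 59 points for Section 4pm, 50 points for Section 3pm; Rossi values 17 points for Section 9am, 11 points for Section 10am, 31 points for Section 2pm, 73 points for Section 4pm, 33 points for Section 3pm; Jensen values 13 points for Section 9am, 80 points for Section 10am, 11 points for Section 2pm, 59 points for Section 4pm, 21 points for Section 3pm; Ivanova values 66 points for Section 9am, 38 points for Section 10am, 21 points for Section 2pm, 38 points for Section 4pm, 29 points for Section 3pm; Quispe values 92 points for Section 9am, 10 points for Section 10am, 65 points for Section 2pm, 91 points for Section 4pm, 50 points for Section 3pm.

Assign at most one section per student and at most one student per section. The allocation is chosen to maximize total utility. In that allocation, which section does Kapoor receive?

Treat this as an assignment problem: match each student to one section.
Optimal: Kapoor→Section 3pm (50 points), Rossi→Section 4pm (73 points), Jensen→Section 10am (80 points), Ivanova→Section 9am (66 points), Quispe→Section 2pm (65 points) — total 50+73+80+66+65 = 334 points.
Column-greedy (each section in turn goes to its best remaining student) gives 291 points, worse by 43.
No other one-to-one assignment exceeds 334 points.
Kapoor's own top section is Section 10am (78 points), but forcing Kapoor→Section 10am and reassigning the rest optimally gives only 303 points — worse by 31.

Kapoor receives Section 3pm.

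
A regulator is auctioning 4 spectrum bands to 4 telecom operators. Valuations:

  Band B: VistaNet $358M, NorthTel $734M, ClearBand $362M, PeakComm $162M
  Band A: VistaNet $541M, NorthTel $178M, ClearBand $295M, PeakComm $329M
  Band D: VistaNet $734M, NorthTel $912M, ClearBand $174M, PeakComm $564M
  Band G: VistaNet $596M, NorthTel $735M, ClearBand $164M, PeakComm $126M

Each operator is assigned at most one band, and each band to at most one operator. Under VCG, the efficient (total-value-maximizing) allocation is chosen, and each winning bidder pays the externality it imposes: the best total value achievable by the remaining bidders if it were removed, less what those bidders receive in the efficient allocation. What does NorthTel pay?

NorthTel pays $55M.

Efficient allocation: VistaNet→Band A ($541M), NorthTel→Band G ($735M), ClearBand→Band B ($362M), PeakComm→Band D ($564M); total welfare W = $2202M.
NorthTel receives Band G at value $735M, so the others get W − 735 = $1467M.
Without NorthTel: best allocation of the remaining 3 bidders over all 4 bands is VistaNet→Band G ($596M), ClearBand→Band B ($362M), PeakComm→Band D ($564M), total $1522M.
VCG payment = (others' best without NorthTel) − (others' welfare with NorthTel) = 1522 − 1467 = $55M.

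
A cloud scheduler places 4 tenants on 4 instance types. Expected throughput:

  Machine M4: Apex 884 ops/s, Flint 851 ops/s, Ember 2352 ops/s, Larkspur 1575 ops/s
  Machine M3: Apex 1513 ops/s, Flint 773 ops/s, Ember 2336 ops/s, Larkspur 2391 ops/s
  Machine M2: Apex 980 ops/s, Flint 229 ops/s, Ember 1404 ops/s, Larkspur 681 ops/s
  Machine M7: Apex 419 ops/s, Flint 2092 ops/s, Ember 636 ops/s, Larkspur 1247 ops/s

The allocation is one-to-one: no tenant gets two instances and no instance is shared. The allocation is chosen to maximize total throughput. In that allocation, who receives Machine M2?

Apex receives Machine M2.

Optimal: Apex→Machine M2 (980 ops/s), Flint→Machine M7 (2092 ops/s), Ember→Machine M4 (2352 ops/s), Larkspur→Machine M3 (2391 ops/s) — total 980+2092+2352+2391 = 7815 ops/s.
Row-greedy (each tenant in turn takes its best remaining instance) gives 6638 ops/s, worse by 1177.
Swapping Apex↔Larkspur (Apex→Machine M3 1513 ops/s, Larkspur→Machine M2 681 ops/s) loses 1177.
Apex's own top instance is Machine M3 (1513 ops/s), but forcing Apex→Machine M3 and reassigning the rest optimally gives only 6638 ops/s — worse by 1177.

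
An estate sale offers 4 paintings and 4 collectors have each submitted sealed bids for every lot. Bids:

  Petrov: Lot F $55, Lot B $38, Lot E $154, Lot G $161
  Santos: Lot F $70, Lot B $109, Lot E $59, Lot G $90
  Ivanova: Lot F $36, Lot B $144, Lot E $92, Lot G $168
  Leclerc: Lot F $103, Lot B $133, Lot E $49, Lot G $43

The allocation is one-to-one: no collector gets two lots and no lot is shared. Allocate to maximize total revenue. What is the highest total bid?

Max total: $534

Optimal: Petrov→Lot E ($154), Santos→Lot B ($109), Ivanova→Lot G ($168), Leclerc→Lot F ($103) — total 154+109+168+103 = $534.
Column-greedy (each lot in turn goes to its best remaining collector) gives $491, worse by 43.
Next-best assignment: Petrov→Lot E, Santos→Lot F, Ivanova→Lot G, Leclerc→Lot B = $525.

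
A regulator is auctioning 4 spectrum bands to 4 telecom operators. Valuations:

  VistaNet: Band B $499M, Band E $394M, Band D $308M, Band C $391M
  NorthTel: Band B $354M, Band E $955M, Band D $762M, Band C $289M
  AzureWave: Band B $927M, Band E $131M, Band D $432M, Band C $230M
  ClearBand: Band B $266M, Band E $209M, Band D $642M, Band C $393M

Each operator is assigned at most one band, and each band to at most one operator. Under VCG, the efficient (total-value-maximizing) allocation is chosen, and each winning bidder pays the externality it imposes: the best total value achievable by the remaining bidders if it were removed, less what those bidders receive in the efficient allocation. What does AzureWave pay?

AzureWave pays $108M.

Efficient allocation: VistaNet→Band C ($391M), NorthTel→Band E ($955M), AzureWave→Band B ($927M), ClearBand→Band D ($642M); total welfare W = $2915M.
AzureWave receives Band B at value $927M, so the others get W − 927 = $1988M.
Without AzureWave: best allocation of the remaining 3 bidders over all 4 bands is VistaNet→Band B ($499M), NorthTel→Band E ($955M), ClearBand→Band D ($642M), total $2096M.
VCG payment = (others' best without AzureWave) − (others' welfare with AzureWave) = 2096 − 1988 = $108M.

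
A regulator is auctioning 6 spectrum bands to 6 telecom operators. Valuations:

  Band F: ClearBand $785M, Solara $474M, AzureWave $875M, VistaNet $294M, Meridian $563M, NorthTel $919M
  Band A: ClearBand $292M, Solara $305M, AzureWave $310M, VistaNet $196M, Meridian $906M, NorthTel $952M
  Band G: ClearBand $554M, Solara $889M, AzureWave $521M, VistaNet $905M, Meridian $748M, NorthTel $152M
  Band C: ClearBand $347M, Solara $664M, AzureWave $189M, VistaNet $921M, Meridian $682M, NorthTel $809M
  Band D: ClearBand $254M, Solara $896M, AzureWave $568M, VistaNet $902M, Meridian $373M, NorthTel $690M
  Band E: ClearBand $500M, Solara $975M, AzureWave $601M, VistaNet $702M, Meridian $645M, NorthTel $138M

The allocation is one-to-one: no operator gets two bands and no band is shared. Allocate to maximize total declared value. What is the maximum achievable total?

Max total: $5021M

Optimal: ClearBand→Band G ($554M), Solara→Band E ($975M), AzureWave→Band F ($875M), VistaNet→Band D ($902M), Meridian→Band A ($906M), NorthTel→Band C ($809M) — total 554+975+875+902+906+809 = $5021M.
Max-entry greedy (repeatedly take the single best remaining cell) gives $4725M, worse by 296.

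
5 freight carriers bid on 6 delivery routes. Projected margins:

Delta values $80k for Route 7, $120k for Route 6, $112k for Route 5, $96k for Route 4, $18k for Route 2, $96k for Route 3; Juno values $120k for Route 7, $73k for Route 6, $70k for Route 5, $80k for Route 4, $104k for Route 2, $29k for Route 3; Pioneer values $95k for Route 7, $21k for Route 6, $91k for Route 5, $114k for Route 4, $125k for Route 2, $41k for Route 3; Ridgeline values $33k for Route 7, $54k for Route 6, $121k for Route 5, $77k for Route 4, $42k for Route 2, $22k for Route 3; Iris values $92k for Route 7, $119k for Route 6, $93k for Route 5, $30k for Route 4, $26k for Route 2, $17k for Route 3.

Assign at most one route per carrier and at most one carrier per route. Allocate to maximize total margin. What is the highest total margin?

Max total: $581k

Optimal: Delta→Route 4 ($96k), Juno→Route 7 ($120k), Pioneer→Route 2 ($125k), Ridgeline→Route 5 ($121k), Iris→Route 6 ($119k) — total 96+120+125+121+119 = $581k.
Max-entry greedy (repeatedly take the single best remaining cell) gives $516k, worse by 65.
Swapping Iris↔Pioneer (Iris→Route 2 $26k, Pioneer→Route 6 $21k) loses 197.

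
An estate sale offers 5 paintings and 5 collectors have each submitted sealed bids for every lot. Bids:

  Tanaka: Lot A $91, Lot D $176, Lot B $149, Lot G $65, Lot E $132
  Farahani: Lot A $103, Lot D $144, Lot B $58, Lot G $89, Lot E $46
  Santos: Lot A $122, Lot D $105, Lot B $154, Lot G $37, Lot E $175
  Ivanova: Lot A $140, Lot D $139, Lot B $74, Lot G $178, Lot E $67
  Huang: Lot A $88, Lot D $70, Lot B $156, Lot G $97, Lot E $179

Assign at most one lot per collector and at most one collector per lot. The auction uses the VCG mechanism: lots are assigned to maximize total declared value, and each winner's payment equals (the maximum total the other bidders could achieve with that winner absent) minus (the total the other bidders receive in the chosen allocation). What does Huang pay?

Huang pays $35.

Efficient allocation: Tanaka→Lot D ($176), Farahani→Lot A ($103), Santos→Lot B ($154), Ivanova→Lot G ($178), Huang→Lot E ($179); total welfare W = $790.
Huang receives Lot E at value $179, so the others get W − 179 = $611.
Without Huang: best allocation of the remaining 4 bidders over all 5 lots is Tanaka→Lot B ($149), Farahani→Lot D ($144), Santos→Lot E ($175), Ivanova→Lot G ($178), total $646.
VCG payment = (others' best without Huang) − (others' welfare with Huang) = 646 − 611 = $35.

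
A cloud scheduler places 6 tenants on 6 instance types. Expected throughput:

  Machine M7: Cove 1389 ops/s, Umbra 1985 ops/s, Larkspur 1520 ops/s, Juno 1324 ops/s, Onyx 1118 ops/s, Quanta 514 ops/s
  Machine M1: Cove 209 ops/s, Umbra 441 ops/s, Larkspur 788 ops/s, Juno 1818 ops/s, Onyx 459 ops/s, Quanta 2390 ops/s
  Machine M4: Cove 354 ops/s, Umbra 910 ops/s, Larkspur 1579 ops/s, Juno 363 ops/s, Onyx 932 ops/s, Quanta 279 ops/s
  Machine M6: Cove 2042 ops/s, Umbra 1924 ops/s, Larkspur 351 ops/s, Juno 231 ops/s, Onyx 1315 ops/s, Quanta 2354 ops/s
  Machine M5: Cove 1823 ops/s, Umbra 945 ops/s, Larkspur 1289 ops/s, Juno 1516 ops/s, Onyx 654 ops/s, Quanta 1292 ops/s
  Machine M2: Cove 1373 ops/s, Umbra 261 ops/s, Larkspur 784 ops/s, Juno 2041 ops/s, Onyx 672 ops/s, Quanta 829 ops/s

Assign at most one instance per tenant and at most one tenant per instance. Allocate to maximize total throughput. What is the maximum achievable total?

This is the linear assignment problem.
Optimal: Cove→Machine M5 (1823 ops/s), Umbra→Machine M7 (1985 ops/s), Larkspur→Machine M4 (1579 ops/s), Juno→Machine M2 (2041 ops/s), Onyx→Machine M6 (1315 ops/s), Quanta→Machine M1 (2390 ops/s) — total 1823+1985+1579+2041+1315+2390 = 11133 ops/s.
Next-best assignment: Cove→Machine M5, Umbra→Machine M6, Larkspur→Machine M4, Juno→Machine M2, Onyx→Machine M7, Quanta→Machine M1 = 10875 ops/s.
Swapping Larkspur↔Onyx (Larkspur→Machine M6 351 ops/s, Onyx→Machine M4 932 ops/s) loses 1611.

Maximum total: 11133 ops/s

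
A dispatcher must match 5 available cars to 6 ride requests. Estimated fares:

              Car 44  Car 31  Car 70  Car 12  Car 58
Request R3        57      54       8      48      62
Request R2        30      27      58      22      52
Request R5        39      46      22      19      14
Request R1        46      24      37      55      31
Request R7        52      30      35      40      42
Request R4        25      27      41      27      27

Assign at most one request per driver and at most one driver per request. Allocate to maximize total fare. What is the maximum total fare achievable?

Maximum total: $273

Treat this as an assignment problem: match each driver to one request.
Optimal: Car 44→Request R7 ($52), Car 31→Request R5 ($46), Car 70→Request R2 ($58), Car 12→Request R1 ($55), Car 58→Request R3 ($62) — total 52+46+58+55+62 = $273.
Row-greedy (each driver in turn takes its best remaining request) gives $258, worse by 15.
Swapping Car 70↔Car 44 (Car 70→Request R7 $35, Car 44→Request R2 $30) loses 45.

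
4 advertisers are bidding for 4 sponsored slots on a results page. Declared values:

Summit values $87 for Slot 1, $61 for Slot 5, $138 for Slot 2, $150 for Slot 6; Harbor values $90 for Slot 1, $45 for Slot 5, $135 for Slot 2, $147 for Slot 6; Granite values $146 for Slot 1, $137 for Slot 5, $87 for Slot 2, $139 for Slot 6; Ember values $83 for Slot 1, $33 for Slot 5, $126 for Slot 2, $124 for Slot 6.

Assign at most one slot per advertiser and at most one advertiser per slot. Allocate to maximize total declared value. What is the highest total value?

Maximum total: $505

Optimal: Summit→Slot 2 ($138), Harbor→Slot 6 ($147), Granite→Slot 5 ($137), Ember→Slot 1 ($83) — total 138+147+137+83 = $505.
Row-greedy (each advertiser in turn takes its best remaining slot) gives $464, worse by 41.
Checked against all permutations: $505 is optimal.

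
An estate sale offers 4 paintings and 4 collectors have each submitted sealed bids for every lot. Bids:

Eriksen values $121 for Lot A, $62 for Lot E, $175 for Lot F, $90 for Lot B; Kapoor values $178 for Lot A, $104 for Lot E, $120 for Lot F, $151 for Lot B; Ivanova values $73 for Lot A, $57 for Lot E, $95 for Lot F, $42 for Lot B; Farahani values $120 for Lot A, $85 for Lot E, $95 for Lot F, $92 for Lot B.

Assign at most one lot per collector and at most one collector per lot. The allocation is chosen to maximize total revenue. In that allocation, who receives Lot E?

Treat this as an assignment problem: match each collector to one lot.
Optimal: Eriksen→Lot F ($175), Kapoor→Lot B ($151), Ivanova→Lot E ($57), Farahani→Lot A ($120) — total 175+151+57+120 = $503.
Max-entry greedy (repeatedly take the single best remaining cell) gives $502, worse by 1.
Next-best assignment: Eriksen→Lot F, Kapoor→Lot A, Ivanova→Lot E, Farahani→Lot B = $502.
Every other assignment is strictly worse.
Ivanova's own top lot is Lot F ($95), but forcing Ivanova→Lot F and reassigning the rest optimally gives only $452 — worse by 51.

Ivanova receives Lot E.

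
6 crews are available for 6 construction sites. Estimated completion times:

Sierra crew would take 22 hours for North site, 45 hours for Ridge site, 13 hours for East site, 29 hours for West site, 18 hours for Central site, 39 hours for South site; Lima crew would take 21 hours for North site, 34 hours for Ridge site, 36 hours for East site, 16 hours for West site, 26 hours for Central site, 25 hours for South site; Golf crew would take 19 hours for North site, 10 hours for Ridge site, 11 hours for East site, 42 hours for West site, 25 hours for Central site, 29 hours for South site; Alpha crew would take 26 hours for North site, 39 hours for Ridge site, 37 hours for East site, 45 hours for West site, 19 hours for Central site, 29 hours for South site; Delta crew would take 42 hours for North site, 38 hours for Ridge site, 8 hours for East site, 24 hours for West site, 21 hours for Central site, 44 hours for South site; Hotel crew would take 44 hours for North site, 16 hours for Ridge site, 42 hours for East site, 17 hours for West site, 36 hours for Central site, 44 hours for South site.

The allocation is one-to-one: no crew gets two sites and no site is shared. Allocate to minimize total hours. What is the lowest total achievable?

This is a one-to-one assignment (minimum-cost bipartite matching).
Optimal: Sierra crew→North site (22 hours), Lima crew→South site (25 hours), Golf crew→Ridge site (10 hours), Alpha crew→Central site (19 hours), Delta crew→East site (8 hours), Hotel crew→West site (17 hours) — total 22+25+10+19+8+17 = 101 hours.
Row-greedy (each crew in turn takes its cheapest remaining site) gives 144 hours, worse by 43.
Swapping Lima crew↔Hotel crew (Lima crew→West site 16 hours, Hotel crew→South site 44 hours) adds 18.
Every other assignment is strictly worse.

Min total: 101 hours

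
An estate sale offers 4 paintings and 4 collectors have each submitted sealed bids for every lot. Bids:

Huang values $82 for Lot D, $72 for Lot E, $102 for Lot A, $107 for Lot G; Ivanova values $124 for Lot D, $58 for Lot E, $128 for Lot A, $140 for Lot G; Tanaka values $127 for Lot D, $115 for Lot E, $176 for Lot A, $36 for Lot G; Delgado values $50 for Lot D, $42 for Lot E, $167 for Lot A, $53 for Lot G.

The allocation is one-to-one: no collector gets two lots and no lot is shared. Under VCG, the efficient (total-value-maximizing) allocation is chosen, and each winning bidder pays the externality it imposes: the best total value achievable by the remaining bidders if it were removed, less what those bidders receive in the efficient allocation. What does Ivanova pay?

Efficient allocation: Huang→Lot G ($107), Ivanova→Lot D ($124), Tanaka→Lot E ($115), Delgado→Lot A ($167); total welfare W = $513.
Ivanova receives Lot D at value $124, so the others get W − 124 = $389.
Without Ivanova: best allocation of the remaining 3 bidders over all 4 lots is Huang→Lot G ($107), Tanaka→Lot D ($127), Delgado→Lot A ($167), total $401.
VCG payment = (others' best without Ivanova) − (others' welfare with Ivanova) = 401 − 389 = $12.

Ivanova pays $12.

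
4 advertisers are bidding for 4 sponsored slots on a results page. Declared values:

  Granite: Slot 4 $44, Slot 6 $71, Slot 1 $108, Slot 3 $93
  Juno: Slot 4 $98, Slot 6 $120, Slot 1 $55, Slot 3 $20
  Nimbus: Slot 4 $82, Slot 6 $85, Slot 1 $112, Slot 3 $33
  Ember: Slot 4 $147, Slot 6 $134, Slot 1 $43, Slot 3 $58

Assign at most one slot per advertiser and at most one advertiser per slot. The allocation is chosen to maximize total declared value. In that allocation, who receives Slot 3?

Granite receives Slot 3.

Optimal: Granite→Slot 3 ($93), Juno→Slot 6 ($120), Nimbus→Slot 1 ($112), Ember→Slot 4 ($147) — total 93+120+112+147 = $472.
Next-best assignment: Granite→Slot 3, Juno→Slot 4, Nimbus→Slot 1, Ember→Slot 6 = $437.
Swapping Juno↔Ember (Juno→Slot 4 $98, Ember→Slot 6 $134) loses 35.
Checked against all permutations: $472 is optimal.
Granite's own top slot is Slot 1 ($108), but forcing Granite→Slot 1 and reassigning the rest optimally gives only $408 — worse by 64.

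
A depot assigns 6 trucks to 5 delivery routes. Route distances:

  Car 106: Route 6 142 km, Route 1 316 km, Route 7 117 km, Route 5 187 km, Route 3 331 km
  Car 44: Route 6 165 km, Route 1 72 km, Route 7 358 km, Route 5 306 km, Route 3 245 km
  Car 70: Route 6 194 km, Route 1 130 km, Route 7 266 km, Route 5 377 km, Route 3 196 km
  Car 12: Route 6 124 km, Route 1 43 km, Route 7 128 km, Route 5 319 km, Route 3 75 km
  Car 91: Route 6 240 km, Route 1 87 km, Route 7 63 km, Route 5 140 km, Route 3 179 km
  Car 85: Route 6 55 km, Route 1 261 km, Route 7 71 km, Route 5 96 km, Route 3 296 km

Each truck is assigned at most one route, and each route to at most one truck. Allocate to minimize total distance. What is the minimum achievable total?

Min total: 448 km

This is a one-to-one assignment (minimum-cost bipartite matching).
Optimal: Car 106→Route 6 (142 km), Car 44→Route 1 (72 km), Car 91→Route 7 (63 km), Car 85→Route 5 (96 km), Car 12→Route 3 (75 km) — total 142+72+63+96+75 = 448 km.
Min-entry greedy (repeatedly take the single cheapest remaining cell) gives 544 km, worse by 96.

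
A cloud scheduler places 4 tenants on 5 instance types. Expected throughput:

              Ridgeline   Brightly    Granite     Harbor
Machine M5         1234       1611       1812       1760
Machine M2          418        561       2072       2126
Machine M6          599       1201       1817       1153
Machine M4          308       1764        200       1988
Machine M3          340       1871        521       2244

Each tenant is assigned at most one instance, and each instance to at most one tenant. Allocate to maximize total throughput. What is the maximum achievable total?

Maximum total: 7314 ops/s

Optimal: Ridgeline→Machine M5 (1234 ops/s), Brightly→Machine M4 (1764 ops/s), Granite→Machine M2 (2072 ops/s), Harbor→Machine M3 (2244 ops/s) — total 1234+1764+2072+2244 = 7314 ops/s.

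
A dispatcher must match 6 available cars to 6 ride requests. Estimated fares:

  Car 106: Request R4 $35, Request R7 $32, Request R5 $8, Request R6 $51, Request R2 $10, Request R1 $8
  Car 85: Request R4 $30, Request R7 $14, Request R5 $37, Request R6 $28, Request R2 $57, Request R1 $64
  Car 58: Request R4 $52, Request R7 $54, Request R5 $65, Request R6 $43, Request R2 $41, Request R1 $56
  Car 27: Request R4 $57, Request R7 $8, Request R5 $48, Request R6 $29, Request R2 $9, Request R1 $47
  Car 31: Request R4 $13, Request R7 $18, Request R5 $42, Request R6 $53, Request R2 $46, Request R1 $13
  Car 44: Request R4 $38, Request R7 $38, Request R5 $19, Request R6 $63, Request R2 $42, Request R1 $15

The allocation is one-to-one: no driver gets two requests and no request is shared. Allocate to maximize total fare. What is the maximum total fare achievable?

Optimal: Car 106→Request R7 ($32), Car 85→Request R1 ($64), Car 58→Request R5 ($65), Car 27→Request R4 ($57), Car 31→Request R2 ($46), Car 44→Request R6 ($63) — total 32+64+65+57+46+63 = $327.
Row-greedy (each driver in turn takes its best remaining request) gives $321, worse by 6.
Checked against all permutations: $327 is optimal.

Maximum total: $327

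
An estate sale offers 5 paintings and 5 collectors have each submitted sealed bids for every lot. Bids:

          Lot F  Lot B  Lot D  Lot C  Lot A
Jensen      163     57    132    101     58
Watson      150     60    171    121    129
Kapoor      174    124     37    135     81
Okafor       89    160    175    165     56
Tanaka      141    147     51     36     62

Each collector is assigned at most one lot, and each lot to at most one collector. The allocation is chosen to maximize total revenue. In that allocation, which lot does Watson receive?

Optimal: Jensen→Lot F ($163), Watson→Lot A ($129), Kapoor→Lot C ($135), Okafor→Lot D ($175), Tanaka→Lot B ($147) — total 163+129+135+175+147 = $749.
Column-greedy (each lot in turn goes to its best remaining collector) gives $668, worse by 81.
Next-best assignment: Jensen→Lot D, Watson→Lot A, Kapoor→Lot F, Okafor→Lot C, Tanaka→Lot B = $747.
Swapping Jensen↔Tanaka (Jensen→Lot B $57, Tanaka→Lot F $141) loses 112.
Watson's own top lot is Lot D ($171), but forcing Watson→Lot D and reassigning the rest optimally gives only $727 — worse by 22.

Watson receives Lot A.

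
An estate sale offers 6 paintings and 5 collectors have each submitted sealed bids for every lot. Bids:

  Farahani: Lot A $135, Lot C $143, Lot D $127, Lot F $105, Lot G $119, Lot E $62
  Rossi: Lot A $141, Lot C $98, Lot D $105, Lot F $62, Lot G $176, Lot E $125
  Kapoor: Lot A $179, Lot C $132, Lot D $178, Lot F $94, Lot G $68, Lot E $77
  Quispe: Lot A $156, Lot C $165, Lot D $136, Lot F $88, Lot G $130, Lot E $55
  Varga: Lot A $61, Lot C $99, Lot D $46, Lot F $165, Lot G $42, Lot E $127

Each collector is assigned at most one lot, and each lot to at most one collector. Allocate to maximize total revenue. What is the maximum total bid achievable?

Maximum total: $819

This is a one-to-one assignment (maximum-weight bipartite matching).
Optimal: Farahani→Lot A ($135), Rossi→Lot G ($176), Kapoor→Lot D ($178), Quispe→Lot C ($165), Varga→Lot F ($165) — total 135+176+178+165+165 = $819.
Row-greedy (each collector in turn takes its best remaining lot) gives $799, worse by 20.
Swapping Varga↔Quispe (Varga→Lot C $99, Quispe→Lot F $88) loses 143.
No other one-to-one assignment exceeds $819.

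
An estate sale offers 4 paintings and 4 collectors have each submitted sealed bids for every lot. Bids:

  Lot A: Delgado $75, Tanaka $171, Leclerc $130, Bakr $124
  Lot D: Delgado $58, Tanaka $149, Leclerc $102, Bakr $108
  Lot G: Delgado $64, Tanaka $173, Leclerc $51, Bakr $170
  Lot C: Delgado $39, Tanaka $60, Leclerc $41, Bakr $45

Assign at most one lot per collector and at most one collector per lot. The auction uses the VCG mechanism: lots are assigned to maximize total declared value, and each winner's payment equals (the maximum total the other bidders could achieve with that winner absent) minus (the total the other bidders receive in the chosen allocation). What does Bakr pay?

Efficient allocation: Delgado→Lot C ($39), Tanaka→Lot D ($149), Leclerc→Lot A ($130), Bakr→Lot G ($170); total welfare W = $488.
Bakr receives Lot G at value $170, so the others get W − 170 = $318.
Without Bakr: best allocation of the remaining 3 bidders over all 4 lots is Delgado→Lot D ($58), Tanaka→Lot G ($173), Leclerc→Lot A ($130), total $361.
VCG payment = (others' best without Bakr) − (others' welfare with Bakr) = 361 − 318 = $43.

Bakr pays $43.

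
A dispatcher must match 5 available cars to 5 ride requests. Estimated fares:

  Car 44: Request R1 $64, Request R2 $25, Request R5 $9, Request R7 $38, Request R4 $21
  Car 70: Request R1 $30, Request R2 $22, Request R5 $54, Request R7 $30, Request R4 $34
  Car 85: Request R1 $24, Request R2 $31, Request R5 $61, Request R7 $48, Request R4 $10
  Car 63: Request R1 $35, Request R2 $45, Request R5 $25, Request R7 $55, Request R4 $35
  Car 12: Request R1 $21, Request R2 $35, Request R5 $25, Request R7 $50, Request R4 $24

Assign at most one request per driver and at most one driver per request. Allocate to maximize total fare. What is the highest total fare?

Max total: $254

Optimal: Car 44→Request R1 ($64), Car 70→Request R4 ($34), Car 85→Request R5 ($61), Car 63→Request R2 ($45), Car 12→Request R7 ($50) — total 64+34+61+45+50 = $254.
Row-greedy (each driver in turn takes its best remaining request) gives $235, worse by 19.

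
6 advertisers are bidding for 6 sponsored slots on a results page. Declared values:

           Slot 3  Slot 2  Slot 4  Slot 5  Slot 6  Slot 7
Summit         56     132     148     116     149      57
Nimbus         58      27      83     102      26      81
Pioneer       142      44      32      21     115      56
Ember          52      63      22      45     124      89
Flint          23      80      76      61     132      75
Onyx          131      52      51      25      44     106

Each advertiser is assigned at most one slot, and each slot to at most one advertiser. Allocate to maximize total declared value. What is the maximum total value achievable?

Max total: $702

Optimal: Summit→Slot 4 ($148), Nimbus→Slot 5 ($102), Pioneer→Slot 3 ($142), Ember→Slot 6 ($124), Flint→Slot 2 ($80), Onyx→Slot 7 ($106) — total 148+102+142+124+80+106 = $702.
Column-greedy (each slot in turn goes to its best remaining advertiser) gives $648, worse by 54.
Checked against all permutations: $702 is optimal.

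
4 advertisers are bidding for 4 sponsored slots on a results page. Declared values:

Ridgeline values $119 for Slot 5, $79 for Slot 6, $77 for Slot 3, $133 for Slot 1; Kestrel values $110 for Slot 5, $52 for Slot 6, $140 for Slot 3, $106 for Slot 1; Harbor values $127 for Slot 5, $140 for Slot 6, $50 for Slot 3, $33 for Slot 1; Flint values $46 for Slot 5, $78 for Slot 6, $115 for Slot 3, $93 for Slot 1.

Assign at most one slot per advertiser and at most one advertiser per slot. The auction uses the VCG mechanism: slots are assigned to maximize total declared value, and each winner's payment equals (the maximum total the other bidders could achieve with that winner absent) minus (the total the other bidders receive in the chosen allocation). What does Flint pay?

Efficient allocation: Ridgeline→Slot 1 ($133), Kestrel→Slot 5 ($110), Harbor→Slot 6 ($140), Flint→Slot 3 ($115); total welfare W = $498.
Flint receives Slot 3 at value $115, so the others get W − 115 = $383.
Without Flint: best allocation of the remaining 3 bidders over all 4 slots is Ridgeline→Slot 1 ($133), Kestrel→Slot 3 ($140), Harbor→Slot 6 ($140), total $413.
VCG payment = (others' best without Flint) − (others' welfare with Flint) = 413 − 383 = $30.

Flint pays $30.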